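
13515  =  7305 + 6210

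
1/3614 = 1/3614 = 0.00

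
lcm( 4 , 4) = 4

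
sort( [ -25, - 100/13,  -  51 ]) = [-51, -25, -100/13]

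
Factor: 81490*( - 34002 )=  - 2^2*3^2*5^1*29^1 * 281^1*1889^1= -2770822980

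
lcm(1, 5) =5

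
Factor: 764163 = 3^2*197^1*431^1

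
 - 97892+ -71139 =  - 169031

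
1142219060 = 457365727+684853333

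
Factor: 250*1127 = 281750 = 2^1*5^3*7^2 * 23^1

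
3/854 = 3/854  =  0.00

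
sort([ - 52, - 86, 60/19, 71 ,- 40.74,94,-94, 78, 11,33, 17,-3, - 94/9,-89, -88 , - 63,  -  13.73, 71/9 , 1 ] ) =[ - 94, - 89, - 88,- 86,  -  63, - 52, - 40.74, - 13.73 ,-94/9,-3,1,60/19,71/9 , 11,17,33, 71,78,94]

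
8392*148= 1242016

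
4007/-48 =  - 4007/48 = -83.48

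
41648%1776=800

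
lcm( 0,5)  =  0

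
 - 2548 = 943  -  3491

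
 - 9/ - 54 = 1/6=0.17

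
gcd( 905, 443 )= 1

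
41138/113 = 41138/113 = 364.05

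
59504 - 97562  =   - 38058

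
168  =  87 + 81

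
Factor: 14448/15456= 2^(-1) * 23^( - 1 )*43^1 = 43/46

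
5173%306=277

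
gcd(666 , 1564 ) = 2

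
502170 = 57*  8810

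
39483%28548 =10935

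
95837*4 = 383348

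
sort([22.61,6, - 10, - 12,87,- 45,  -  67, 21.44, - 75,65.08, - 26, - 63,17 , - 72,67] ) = [ - 75, - 72, - 67 , - 63, - 45, - 26, -12, - 10,6,17,21.44,  22.61, 65.08, 67, 87 ] 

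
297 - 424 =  - 127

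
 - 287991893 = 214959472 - 502951365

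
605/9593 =605/9593 = 0.06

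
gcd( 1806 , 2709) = 903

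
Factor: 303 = 3^1*101^1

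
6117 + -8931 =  - 2814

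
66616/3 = 22205 + 1/3 = 22205.33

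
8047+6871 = 14918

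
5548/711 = 5548/711 =7.80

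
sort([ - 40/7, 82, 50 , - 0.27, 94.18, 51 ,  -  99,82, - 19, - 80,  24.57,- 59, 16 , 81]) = [ - 99,  -  80, - 59,-19, - 40/7,-0.27,16 , 24.57,50, 51,81,82,82, 94.18] 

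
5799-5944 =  - 145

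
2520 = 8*315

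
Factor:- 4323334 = -2^1*127^1*17021^1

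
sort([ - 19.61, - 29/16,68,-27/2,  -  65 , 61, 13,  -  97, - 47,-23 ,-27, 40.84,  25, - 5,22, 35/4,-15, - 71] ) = [ - 97, - 71,-65, - 47,-27,-23,  -  19.61,-15,-27/2,-5, - 29/16,35/4,13, 22,25, 40.84,61,68] 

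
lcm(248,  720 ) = 22320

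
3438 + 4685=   8123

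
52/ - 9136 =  - 1 + 2271/2284=- 0.01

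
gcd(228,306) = 6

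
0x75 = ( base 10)117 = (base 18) 69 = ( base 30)3R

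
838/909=838/909 = 0.92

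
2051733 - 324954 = 1726779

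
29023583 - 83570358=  - 54546775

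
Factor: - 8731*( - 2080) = 2^5* 5^1*13^1*8731^1 = 18160480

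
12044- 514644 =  - 502600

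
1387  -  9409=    - 8022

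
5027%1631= 134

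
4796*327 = 1568292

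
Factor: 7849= 47^1*167^1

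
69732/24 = 2905 + 1/2 = 2905.50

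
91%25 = 16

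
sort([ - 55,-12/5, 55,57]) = [-55,  -  12/5, 55, 57 ]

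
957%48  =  45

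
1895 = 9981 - 8086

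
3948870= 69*57230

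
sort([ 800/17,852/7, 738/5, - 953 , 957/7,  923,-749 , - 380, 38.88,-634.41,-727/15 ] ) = [-953, - 749, - 634.41, - 380, - 727/15,38.88 , 800/17,852/7,  957/7, 738/5, 923]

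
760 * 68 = 51680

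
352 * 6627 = 2332704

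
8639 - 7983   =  656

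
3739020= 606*6170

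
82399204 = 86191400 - 3792196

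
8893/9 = 988 + 1/9 = 988.11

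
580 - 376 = 204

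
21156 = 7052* 3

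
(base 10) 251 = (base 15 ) 11b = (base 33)7k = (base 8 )373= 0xfb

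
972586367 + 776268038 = 1748854405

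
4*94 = 376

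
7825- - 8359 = 16184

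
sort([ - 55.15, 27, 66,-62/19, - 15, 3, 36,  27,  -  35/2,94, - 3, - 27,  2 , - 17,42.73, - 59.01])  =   [-59.01, - 55.15, - 27, - 35/2,  -  17,  -  15, - 62/19, -3,2,3,  27,  27, 36,42.73, 66,94 ]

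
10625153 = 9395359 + 1229794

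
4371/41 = 106  +  25/41 = 106.61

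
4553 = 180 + 4373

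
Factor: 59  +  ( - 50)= 3^2 = 9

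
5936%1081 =531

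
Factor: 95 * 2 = 2^1 * 5^1 * 19^1=190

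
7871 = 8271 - 400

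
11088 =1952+9136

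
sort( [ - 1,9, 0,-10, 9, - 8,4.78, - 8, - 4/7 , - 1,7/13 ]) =[ -10,-8, - 8, - 1 , - 1, - 4/7, 0, 7/13, 4.78, 9, 9 ] 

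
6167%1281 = 1043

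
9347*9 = 84123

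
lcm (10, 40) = 40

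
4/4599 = 4/4599=0.00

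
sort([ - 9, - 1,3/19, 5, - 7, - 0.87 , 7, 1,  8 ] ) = [ - 9, - 7,-1, - 0.87, 3/19, 1,5, 7 , 8]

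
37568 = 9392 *4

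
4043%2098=1945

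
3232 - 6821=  - 3589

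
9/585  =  1/65 = 0.02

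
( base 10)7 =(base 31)7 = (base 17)7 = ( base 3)21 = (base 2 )111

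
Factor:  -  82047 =  -  3^1*7^1*3907^1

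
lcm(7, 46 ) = 322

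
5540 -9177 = -3637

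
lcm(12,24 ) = 24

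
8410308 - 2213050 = 6197258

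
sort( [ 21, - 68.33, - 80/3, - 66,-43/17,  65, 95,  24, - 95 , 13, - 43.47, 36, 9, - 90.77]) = [ - 95 , - 90.77, - 68.33, - 66, - 43.47, - 80/3 , - 43/17, 9 , 13, 21, 24,36,65, 95]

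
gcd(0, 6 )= 6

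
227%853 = 227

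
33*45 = 1485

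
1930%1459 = 471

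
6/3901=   6/3901 = 0.00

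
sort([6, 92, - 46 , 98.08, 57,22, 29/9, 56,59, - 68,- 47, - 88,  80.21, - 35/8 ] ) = [ - 88, - 68,  -  47, - 46, - 35/8, 29/9, 6, 22,56, 57,59,80.21,92, 98.08] 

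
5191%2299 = 593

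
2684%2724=2684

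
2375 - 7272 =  - 4897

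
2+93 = 95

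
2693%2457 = 236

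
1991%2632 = 1991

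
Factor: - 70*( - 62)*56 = 243040 = 2^5*5^1*7^2* 31^1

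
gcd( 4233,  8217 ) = 249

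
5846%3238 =2608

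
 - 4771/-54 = 4771/54 = 88.35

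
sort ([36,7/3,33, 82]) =[ 7/3,33,36 , 82 ] 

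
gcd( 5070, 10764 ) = 78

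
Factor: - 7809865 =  -5^1*7^2*127^1*251^1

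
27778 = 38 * 731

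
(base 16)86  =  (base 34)3w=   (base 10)134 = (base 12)b2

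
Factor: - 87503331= - 3^1*47^1*83^1*7477^1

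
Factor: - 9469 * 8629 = -17^1 *557^1*8629^1 = - 81708001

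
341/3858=341/3858= 0.09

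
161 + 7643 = 7804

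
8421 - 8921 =  -  500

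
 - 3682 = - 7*526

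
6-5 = 1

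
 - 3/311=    - 3/311=-  0.01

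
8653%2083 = 321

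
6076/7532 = 217/269 = 0.81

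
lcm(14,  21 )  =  42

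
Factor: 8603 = 7^1*1229^1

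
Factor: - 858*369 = - 316602 = - 2^1*3^3*11^1*13^1* 41^1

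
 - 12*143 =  - 1716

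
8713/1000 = 8 + 713/1000 = 8.71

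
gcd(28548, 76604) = 4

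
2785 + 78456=81241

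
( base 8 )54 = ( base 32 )1c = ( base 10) 44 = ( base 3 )1122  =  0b101100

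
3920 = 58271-54351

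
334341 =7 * 47763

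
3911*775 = 3031025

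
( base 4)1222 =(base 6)254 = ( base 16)6A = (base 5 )411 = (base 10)106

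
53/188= 53/188 = 0.28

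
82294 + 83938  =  166232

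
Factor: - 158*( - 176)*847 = 2^5 * 7^1*11^3  *  79^1 = 23553376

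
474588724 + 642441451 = 1117030175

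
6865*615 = 4221975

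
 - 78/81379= - 78/81379 = - 0.00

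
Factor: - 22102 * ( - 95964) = 2120996328 = 2^3 *3^1*11^1 * 43^1*257^1*727^1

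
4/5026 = 2/2513 = 0.00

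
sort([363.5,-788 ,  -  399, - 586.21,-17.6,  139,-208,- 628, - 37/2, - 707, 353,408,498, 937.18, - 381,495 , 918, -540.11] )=[ - 788, - 707, - 628,-586.21,-540.11, - 399, - 381,-208,-37/2, - 17.6, 139,353,363.5, 408,495, 498, 918, 937.18] 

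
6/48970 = 3/24485 =0.00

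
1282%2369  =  1282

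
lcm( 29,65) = 1885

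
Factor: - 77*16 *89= - 2^4*7^1*11^1 * 89^1  =  - 109648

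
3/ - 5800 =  - 1+5797/5800 = - 0.00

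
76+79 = 155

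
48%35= 13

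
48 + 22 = 70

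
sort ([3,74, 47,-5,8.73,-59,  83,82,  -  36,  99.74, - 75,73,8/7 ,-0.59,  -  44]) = [ -75, - 59, - 44, - 36, - 5, - 0.59, 8/7,3, 8.73,47,73 , 74,82,83,99.74]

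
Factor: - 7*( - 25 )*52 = 2^2*5^2 *7^1*13^1 = 9100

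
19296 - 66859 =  - 47563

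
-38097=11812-49909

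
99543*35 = 3484005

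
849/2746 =849/2746 =0.31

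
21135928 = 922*22924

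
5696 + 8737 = 14433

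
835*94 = 78490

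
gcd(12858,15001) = 2143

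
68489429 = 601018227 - 532528798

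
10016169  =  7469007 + 2547162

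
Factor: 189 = 3^3*7^1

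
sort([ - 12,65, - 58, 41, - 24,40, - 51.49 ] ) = [ - 58  ,-51.49 , - 24,-12,  40,41,65]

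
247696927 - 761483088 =-513786161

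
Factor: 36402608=2^4*11^2*18803^1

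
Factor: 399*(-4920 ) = -1963080 =- 2^3 * 3^2*5^1*7^1*19^1*41^1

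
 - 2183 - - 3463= 1280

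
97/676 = 97/676 = 0.14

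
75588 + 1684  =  77272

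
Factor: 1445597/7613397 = 3^( - 2 ) *11^(-1)*53^(-1)*839^1 * 1451^(  -  1) * 1723^1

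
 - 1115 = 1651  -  2766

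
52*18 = 936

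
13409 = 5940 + 7469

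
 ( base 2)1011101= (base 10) 93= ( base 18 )53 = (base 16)5D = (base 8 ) 135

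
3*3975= 11925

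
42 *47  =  1974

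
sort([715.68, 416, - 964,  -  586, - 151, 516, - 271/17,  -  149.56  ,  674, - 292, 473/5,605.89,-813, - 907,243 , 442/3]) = [ - 964,- 907,- 813,-586, - 292, - 151 , - 149.56, - 271/17, 473/5, 442/3, 243, 416, 516, 605.89, 674,715.68 ] 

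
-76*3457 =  - 262732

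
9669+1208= 10877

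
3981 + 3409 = 7390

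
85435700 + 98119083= 183554783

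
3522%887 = 861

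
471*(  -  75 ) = -35325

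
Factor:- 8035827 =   -  3^1 *197^1 * 13597^1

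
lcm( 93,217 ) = 651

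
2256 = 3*752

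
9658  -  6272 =3386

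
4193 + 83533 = 87726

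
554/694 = 277/347  =  0.80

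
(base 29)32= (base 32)2p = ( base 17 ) 54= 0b1011001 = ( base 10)89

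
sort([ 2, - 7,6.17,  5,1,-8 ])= [ - 8,  -  7,1, 2,5,6.17 ] 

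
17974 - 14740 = 3234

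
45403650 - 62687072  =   - 17283422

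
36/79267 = 36/79267 = 0.00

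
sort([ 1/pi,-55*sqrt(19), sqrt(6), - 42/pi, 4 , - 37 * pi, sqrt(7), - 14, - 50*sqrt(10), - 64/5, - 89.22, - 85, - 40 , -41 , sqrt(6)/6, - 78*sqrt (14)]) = [ - 78*sqrt(14 ), - 55 * sqrt(19 ),-50*sqrt(10),-37*pi, - 89.22, - 85, - 41, - 40, - 14,-42/pi, - 64/5 , 1/pi,sqrt(6 )/6, sqrt (6 ), sqrt( 7),4] 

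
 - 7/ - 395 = 7/395  =  0.02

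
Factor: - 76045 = -5^1*67^1 * 227^1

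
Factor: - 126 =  - 2^1*3^2 * 7^1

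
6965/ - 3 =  - 6965/3  =  - 2321.67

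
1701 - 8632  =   - 6931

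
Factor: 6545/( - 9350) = - 2^( - 1)*5^ ( - 1 )*7^1 = - 7/10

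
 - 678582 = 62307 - 740889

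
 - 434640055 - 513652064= - 948292119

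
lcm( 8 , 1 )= 8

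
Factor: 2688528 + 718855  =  7^1*486769^1 = 3407383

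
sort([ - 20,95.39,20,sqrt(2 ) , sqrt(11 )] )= [ - 20,sqrt(2),  sqrt (11),20,95.39 ] 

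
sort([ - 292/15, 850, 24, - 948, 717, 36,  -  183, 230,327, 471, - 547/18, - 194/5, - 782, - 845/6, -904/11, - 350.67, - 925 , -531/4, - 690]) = [ - 948, - 925, - 782, - 690, - 350.67, - 183,-845/6, - 531/4, - 904/11,-194/5, - 547/18 ,- 292/15 , 24,36, 230, 327, 471,717, 850]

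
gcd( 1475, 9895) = 5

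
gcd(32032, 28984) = 8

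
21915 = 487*45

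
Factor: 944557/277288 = 2^( - 3 )*11^( - 1 )*23^( - 1)*89^1*137^(-1 )*10613^1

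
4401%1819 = 763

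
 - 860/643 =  - 860/643 = - 1.34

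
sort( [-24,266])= [ - 24,266]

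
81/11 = 7 + 4/11  =  7.36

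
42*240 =10080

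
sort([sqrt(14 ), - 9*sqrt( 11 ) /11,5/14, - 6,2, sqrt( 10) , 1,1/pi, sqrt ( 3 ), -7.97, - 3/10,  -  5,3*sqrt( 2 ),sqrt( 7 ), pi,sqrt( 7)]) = [ - 7.97, - 6,  -  5, - 9*sqrt ( 11 ) /11, - 3/10,1/pi  ,  5/14, 1,sqrt( 3),2,sqrt( 7),sqrt(7),pi, sqrt(10 ), sqrt ( 14),3*sqrt(2) ]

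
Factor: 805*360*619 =179386200=2^3*3^2*5^2*7^1* 23^1*619^1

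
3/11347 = 3/11347 = 0.00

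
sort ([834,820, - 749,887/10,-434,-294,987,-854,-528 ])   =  [ - 854,-749, - 528,  -  434, - 294,887/10,820, 834,987 ] 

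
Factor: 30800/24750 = 56/45 = 2^3*3^(  -  2 )*5^( - 1)*7^1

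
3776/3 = 1258 + 2/3=1258.67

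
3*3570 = 10710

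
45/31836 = 15/10612 = 0.00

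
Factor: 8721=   3^3*17^1*19^1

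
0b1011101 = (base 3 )10110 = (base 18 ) 53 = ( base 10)93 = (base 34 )2P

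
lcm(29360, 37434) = 1497360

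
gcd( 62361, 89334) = 9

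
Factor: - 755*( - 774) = 584370 = 2^1*3^2*5^1*43^1*151^1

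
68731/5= 13746+1/5 = 13746.20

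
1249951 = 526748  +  723203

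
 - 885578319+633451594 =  - 252126725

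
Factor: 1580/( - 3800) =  - 2^(-1 )*5^( - 1) *19^( - 1 ) * 79^1 = - 79/190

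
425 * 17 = 7225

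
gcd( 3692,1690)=26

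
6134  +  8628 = 14762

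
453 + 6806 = 7259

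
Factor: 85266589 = 23^1* 97^1*38219^1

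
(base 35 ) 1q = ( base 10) 61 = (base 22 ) 2H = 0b111101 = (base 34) 1r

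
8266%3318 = 1630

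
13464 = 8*1683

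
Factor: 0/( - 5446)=0^1 = 0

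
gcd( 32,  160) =32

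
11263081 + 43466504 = 54729585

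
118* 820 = 96760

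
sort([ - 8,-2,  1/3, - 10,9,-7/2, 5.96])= [  -  10, - 8 ,  -  7/2, - 2, 1/3,5.96, 9 ] 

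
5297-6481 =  - 1184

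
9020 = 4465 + 4555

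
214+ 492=706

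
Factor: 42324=2^2 * 3^1* 3527^1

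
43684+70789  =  114473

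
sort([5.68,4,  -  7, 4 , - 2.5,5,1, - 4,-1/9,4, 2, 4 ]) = [ - 7, - 4, - 2.5, - 1/9, 1,2 , 4,4, 4,4,5 , 5.68 ] 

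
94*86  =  8084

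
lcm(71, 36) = 2556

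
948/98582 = 474/49291 = 0.01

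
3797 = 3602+195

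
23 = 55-32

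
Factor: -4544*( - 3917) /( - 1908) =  - 4449712/477  =  - 2^4*3^( - 2)*53^( - 1) * 71^1*3917^1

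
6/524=3/262= 0.01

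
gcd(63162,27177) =3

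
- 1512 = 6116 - 7628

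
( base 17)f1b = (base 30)4PD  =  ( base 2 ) 1000100001011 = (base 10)4363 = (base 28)5FN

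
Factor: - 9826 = - 2^1*17^3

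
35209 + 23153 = 58362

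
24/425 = 24/425 =0.06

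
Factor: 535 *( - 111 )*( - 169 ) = 3^1 *5^1*13^2*37^1 * 107^1 = 10036065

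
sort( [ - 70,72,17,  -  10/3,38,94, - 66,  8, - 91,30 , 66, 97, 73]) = [- 91,-70, - 66,-10/3, 8,17, 30, 38 , 66 , 72,73,  94,  97 ]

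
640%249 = 142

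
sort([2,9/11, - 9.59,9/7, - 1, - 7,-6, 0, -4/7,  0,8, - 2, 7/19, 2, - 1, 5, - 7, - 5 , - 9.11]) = [ - 9.59,-9.11, - 7, - 7, - 6,-5, - 2,-1, - 1, - 4/7, 0,0,  7/19, 9/11, 9/7,2, 2,5,8] 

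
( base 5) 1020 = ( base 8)207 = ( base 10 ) 135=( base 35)3U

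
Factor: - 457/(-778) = 2^( - 1 ) * 389^( - 1) * 457^1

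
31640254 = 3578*8843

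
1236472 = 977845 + 258627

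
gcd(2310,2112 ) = 66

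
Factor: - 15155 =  - 5^1*7^1*433^1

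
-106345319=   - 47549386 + -58795933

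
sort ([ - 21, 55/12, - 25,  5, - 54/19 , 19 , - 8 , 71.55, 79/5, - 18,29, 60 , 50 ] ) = [-25, - 21, - 18,  -  8,- 54/19,55/12,5,79/5,19, 29,50 , 60,71.55]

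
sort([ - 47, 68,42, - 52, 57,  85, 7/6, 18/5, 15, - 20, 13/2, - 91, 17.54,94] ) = [ - 91, - 52,-47, - 20 , 7/6, 18/5, 13/2, 15, 17.54,42,57,68, 85,  94 ] 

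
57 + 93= 150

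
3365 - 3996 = -631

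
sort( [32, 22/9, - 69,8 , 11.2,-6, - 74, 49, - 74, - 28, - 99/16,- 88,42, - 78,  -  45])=[ - 88, - 78, - 74 ,-74, - 69, - 45, - 28, - 99/16, - 6, 22/9 , 8, 11.2,  32,42,49 ]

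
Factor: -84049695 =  - 3^2*5^1*1867771^1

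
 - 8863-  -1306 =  - 7557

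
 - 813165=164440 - 977605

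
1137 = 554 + 583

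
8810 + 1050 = 9860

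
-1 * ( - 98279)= 98279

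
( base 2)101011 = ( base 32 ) 1b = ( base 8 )53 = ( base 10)43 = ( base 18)27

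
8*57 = 456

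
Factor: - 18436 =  - 2^2*11^1*419^1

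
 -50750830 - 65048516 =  - 115799346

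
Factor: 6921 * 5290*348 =12741007320  =  2^3*3^3 * 5^1*23^2*29^1*769^1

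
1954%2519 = 1954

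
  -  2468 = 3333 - 5801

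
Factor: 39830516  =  2^2 * 11^1  *  41^1 * 22079^1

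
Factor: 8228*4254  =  2^3*3^1*11^2 * 17^1*709^1 = 35001912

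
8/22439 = 8/22439 = 0.00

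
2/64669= 2/64669=0.00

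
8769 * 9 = 78921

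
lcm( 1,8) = 8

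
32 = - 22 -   -  54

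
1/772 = 1/772 = 0.00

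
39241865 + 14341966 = 53583831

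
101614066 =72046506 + 29567560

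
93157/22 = 93157/22 = 4234.41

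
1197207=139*8613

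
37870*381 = 14428470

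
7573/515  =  14 + 363/515 = 14.70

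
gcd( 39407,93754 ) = 1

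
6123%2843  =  437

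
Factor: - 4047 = -3^1 * 19^1*  71^1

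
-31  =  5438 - 5469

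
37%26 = 11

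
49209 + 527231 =576440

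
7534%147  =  37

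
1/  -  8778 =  - 1 + 8777/8778  =  - 0.00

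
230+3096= 3326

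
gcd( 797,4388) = 1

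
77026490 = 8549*9010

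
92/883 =92/883 = 0.10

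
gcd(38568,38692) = 4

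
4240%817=155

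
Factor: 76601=7^1*31^1* 353^1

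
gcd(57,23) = 1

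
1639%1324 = 315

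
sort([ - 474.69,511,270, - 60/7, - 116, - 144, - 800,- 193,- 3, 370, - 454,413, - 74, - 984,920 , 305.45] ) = [ - 984,- 800 ,-474.69, - 454, - 193, - 144, - 116  , - 74, - 60/7, - 3, 270 , 305.45,370,413,511, 920]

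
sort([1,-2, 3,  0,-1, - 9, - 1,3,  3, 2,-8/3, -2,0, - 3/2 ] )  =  [-9, -8/3,-2, - 2,-3/2,-1, - 1, 0,  0 , 1, 2,3,3 , 3 ]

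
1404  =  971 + 433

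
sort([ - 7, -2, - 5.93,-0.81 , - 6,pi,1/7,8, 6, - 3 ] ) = [ - 7,-6,-5.93, - 3, - 2,- 0.81, 1/7,pi, 6,8]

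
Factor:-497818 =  - 2^1*248909^1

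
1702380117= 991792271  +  710587846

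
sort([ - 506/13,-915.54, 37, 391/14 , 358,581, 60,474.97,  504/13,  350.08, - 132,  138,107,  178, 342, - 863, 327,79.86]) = [  -  915.54,-863,  -  132, -506/13,  391/14,37,504/13, 60, 79.86,107, 138 , 178,327,342, 350.08, 358,474.97,581] 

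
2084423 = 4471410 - 2386987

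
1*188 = 188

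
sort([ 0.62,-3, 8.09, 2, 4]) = [ - 3  ,  0.62, 2,4, 8.09]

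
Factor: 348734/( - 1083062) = -174367^1*541531^(- 1) =- 174367/541531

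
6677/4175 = 1 + 2502/4175 = 1.60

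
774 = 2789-2015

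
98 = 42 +56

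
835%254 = 73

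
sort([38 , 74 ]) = [38,74 ]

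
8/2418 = 4/1209 = 0.00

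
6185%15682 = 6185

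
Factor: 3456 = 2^7*3^3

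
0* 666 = 0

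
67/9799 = 67/9799 = 0.01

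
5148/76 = 67 + 14/19 = 67.74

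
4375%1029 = 259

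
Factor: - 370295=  - 5^1*31^1*2389^1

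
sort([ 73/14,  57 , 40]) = [ 73/14,40,57]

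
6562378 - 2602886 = 3959492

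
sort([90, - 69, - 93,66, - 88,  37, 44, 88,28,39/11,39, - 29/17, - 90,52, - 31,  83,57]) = [ -93, - 90, - 88, - 69,-31, - 29/17, 39/11 , 28, 37,  39, 44, 52,57, 66, 83,88,  90 ] 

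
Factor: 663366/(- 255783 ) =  - 874/337  =  -2^1*19^1*23^1 * 337^ ( - 1 )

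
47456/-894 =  - 23728/447=-53.08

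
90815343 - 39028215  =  51787128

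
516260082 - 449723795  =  66536287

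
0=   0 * 338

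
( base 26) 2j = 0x47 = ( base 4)1013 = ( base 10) 71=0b1000111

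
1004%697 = 307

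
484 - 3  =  481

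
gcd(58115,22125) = 295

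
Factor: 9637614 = 2^1*3^2  *  7^4*223^1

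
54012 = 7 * 7716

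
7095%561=363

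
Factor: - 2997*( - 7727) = 3^4 * 37^1*7727^1=23157819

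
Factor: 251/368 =2^( - 4 )*23^( - 1)*251^1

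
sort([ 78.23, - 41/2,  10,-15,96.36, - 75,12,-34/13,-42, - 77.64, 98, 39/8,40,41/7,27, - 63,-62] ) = [-77.64,-75,- 63, - 62, - 42, - 41/2, - 15,-34/13,39/8, 41/7,10,12,27,40,78.23,96.36,98 ]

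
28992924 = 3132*9257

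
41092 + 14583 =55675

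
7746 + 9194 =16940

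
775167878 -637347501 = 137820377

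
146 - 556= -410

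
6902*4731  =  32653362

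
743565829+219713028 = 963278857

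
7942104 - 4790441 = 3151663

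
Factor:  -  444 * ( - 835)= 2^2 * 3^1*  5^1*37^1*167^1 = 370740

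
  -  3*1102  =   - 3306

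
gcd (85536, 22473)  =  99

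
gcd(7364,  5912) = 4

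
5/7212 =5/7212  =  0.00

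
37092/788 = 9273/197=47.07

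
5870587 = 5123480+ 747107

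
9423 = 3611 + 5812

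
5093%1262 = 45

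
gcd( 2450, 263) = 1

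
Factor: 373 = 373^1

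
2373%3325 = 2373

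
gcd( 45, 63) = 9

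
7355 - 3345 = 4010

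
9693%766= 501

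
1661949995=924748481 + 737201514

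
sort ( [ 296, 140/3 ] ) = [140/3, 296] 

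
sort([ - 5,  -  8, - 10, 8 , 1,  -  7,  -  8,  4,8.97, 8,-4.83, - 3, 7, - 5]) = [ - 10,  -  8, - 8, - 7, - 5, - 5  ,-4.83, - 3,1, 4, 7,8,8 , 8.97]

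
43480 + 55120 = 98600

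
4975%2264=447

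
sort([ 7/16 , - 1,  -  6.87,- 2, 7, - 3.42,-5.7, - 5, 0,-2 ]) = [ - 6.87, - 5.7, - 5,-3.42,-2, - 2, - 1, 0,7/16, 7]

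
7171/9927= 7171/9927=0.72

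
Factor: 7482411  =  3^2*  337^1 * 2467^1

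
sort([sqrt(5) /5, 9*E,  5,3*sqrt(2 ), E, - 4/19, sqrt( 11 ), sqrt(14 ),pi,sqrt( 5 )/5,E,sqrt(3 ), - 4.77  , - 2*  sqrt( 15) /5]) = [ - 4.77, - 2* sqrt( 15 ) /5,- 4/19,  sqrt( 5)/5, sqrt( 5 ) /5,sqrt( 3),  E,E, pi, sqrt( 11),sqrt( 14),3 * sqrt( 2),5,9*E]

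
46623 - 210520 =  - 163897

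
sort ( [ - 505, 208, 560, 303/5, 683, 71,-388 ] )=[ - 505,  -  388, 303/5, 71, 208, 560, 683]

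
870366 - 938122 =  - 67756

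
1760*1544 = 2717440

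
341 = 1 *341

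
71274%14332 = 13946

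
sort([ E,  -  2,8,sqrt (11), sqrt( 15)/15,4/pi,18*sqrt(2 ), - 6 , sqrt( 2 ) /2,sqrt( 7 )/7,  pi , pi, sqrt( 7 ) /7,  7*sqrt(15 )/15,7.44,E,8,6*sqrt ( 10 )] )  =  [  -  6, - 2,sqrt ( 15 ) /15,sqrt( 7)/7, sqrt(7 )/7,sqrt(2 ) /2,4/pi,7*sqrt(15)/15,E, E, pi,pi,  sqrt(11 ) , 7.44,8,8 , 6*sqrt( 10), 18*sqrt(2 )] 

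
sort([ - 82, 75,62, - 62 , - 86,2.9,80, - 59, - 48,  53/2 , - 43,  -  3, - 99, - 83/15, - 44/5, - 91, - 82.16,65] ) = [ - 99, - 91, - 86, - 82.16 , - 82,-62,-59, - 48,-43,  -  44/5, -83/15 , - 3 , 2.9,53/2,62, 65, 75,80 ] 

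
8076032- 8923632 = -847600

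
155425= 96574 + 58851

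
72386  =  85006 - 12620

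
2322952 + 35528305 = 37851257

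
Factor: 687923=687923^1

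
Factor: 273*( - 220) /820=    - 3^1*7^1*11^1 * 13^1 * 41^( - 1) = -3003/41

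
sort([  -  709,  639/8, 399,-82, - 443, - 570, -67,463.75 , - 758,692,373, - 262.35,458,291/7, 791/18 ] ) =[ - 758, - 709, - 570, - 443,  -  262.35,- 82, - 67,291/7,791/18,639/8,373, 399,458,463.75, 692 ]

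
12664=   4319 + 8345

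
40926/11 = 40926/11 =3720.55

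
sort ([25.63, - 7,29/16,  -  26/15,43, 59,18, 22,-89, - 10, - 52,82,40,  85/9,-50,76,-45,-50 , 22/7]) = [-89  , - 52, - 50, - 50, - 45, - 10 , - 7, - 26/15,29/16,22/7, 85/9, 18,22, 25.63,40 , 43,59, 76,82]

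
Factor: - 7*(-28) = 196  =  2^2*7^2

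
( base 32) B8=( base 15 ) 190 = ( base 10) 360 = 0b101101000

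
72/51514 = 36/25757 =0.00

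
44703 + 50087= 94790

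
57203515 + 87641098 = 144844613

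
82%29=24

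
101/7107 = 101/7107 = 0.01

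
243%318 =243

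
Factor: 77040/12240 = 17^( - 1)*107^1 = 107/17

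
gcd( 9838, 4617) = 1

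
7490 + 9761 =17251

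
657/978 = 219/326 = 0.67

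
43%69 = 43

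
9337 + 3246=12583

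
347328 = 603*576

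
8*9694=77552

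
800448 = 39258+761190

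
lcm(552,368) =1104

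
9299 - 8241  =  1058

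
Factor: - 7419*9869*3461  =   - 3^1*71^1 * 139^1*2473^1*3461^1 = - 253407882171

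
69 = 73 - 4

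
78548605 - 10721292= 67827313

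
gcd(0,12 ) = 12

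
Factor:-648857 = - 11^1*61^1*967^1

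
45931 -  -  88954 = 134885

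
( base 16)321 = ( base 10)801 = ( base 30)QL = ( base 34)nj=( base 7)2223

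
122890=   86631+36259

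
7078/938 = 7 + 256/469 = 7.55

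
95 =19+76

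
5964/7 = 852= 852.00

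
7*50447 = 353129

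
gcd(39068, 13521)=1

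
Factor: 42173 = 181^1*233^1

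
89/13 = 89/13 = 6.85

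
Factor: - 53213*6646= - 353653598 = - 2^1*127^1*419^1*3323^1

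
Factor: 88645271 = 11^1*13^1*619897^1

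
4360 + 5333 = 9693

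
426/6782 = 213/3391 = 0.06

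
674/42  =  16 + 1/21 = 16.05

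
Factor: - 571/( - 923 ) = 13^( - 1)*71^( - 1)*571^1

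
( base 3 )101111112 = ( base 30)8f5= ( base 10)7655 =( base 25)C65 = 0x1DE7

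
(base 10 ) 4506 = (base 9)6156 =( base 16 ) 119a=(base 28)5KQ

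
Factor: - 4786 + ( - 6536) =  - 2^1 * 3^2*17^1*37^1 = -11322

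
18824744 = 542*34732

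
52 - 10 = 42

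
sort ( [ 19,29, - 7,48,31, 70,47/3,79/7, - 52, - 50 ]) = [ - 52, - 50 , - 7,79/7,47/3,19,29,31,  48,70 ] 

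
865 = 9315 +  - 8450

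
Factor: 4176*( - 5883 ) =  - 2^4*3^3*29^1  *37^1*53^1=- 24567408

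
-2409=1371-3780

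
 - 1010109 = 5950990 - 6961099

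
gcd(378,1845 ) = 9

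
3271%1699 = 1572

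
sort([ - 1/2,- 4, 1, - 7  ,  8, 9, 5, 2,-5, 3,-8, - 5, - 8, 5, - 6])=[ - 8, - 8,-7, -6,-5, - 5, - 4,-1/2,  1,2,3, 5, 5, 8,9 ]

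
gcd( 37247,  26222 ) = 7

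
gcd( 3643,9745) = 1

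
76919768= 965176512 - 888256744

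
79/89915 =79/89915 = 0.00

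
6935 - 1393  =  5542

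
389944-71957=317987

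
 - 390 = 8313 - 8703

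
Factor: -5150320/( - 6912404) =2^2*5^1*7^1*541^1*101653^( - 1) = 75740/101653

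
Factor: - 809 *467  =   - 467^1*809^1  =  -377803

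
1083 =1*1083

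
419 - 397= 22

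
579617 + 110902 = 690519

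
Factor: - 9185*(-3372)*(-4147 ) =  - 128440137540=- 2^2 * 3^1 * 5^1*11^2 * 13^1*29^1*167^1 * 281^1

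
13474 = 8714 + 4760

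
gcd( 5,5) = 5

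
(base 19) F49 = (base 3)21112201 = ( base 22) B80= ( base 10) 5500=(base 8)12574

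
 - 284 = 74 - 358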